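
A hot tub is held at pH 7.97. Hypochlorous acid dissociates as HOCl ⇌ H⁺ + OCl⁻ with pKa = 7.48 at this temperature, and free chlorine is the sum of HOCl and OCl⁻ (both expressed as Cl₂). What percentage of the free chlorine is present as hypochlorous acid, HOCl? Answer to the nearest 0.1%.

[OCl⁻]/[HOCl] = 10^(pH − pKa) = 10^(7.97 − 7.48) = 10^0.49 = 3.09.
Fraction as HOCl = 1 / (1 + 3.09) = 0.2445.

24.4%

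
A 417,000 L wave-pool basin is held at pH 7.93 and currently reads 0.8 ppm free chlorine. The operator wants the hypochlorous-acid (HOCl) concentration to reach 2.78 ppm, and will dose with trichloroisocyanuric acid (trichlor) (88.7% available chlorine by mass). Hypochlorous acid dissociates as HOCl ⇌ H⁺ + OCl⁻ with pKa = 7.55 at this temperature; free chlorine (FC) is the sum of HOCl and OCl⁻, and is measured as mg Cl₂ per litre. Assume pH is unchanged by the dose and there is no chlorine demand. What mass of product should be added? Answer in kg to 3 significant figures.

4.07 kg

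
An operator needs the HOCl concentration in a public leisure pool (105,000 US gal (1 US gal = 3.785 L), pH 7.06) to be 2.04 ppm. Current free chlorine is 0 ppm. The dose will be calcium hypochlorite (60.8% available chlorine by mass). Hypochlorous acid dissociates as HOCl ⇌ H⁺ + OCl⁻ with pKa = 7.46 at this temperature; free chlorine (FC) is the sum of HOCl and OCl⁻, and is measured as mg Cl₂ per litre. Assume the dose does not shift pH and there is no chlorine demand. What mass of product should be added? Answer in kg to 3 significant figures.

Volume: 105,000 US gal × 3.785 L/gal = 397,425 L.
[OCl⁻]/[HOCl] = 10^(pH − pKa) = 10^(7.06 − 7.46) = 0.3981; fraction as HOCl = 1/(1 + 0.3981) = 0.7153.
Free chlorine required for 2.04 ppm HOCl: 2.04 / 0.7153 = 2.852 ppm.
FC to add: 2.852 − 0 = 2.852 mg/L as Cl₂.
Cl₂ equivalent: 2.852 mg/L × 397,425 L = 1134 g.
Product at 60.8% available Cl: 1134 / 0.608 = 1864 g.

1.86 kg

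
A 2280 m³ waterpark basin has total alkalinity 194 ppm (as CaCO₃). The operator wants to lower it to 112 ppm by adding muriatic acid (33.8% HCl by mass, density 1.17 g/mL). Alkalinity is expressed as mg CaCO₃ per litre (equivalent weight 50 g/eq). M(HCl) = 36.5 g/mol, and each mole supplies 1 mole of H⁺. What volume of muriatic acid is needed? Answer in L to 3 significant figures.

345 L

Volume: 2280 m³ = 2,280,000 L.
Alkalinity to neutralize: (194 − 112) = 82 mg/L as CaCO₃ × 2,280,000 L = 187,000 g as CaCO₃.
Equivalents of H⁺ required: 187,000 ÷ 50 g/eq = 3739 eq = 3739 mol HCl.
Mass of HCl: 3739 × 36.5 = 136,500 g.
Mass of 33.8% solution: 136,500 / 0.338 = 403,800 g.
Volume: 403,800 g ÷ 1.17 g/mL = 345,100 mL.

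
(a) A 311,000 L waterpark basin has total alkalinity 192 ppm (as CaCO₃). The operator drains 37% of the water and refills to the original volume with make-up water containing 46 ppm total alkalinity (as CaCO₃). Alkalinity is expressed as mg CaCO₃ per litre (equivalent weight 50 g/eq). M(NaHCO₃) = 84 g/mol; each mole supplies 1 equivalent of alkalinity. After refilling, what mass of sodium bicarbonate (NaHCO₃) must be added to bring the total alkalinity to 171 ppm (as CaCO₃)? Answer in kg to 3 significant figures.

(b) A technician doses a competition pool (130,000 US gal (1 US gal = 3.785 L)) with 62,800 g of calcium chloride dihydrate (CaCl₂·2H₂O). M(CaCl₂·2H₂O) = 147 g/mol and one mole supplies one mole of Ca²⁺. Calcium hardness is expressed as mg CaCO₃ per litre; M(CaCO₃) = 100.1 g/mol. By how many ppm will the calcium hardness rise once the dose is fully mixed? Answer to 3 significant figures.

(a) 17.3 kg; (b) 86.9 ppm

(a) After draining 37% and refilling: 192 × 0.63 + 46 × 0.37 = 137.98 ppm.
(a) Deficit to target: 171 − 137.98 = 33.02 mg/L.
(a) As CaCO₃: 33.02 mg/L × 311,000 L = 10,270 g; ÷ 50 g/eq ÷ 1 = 205.4 mol NaHCO₃.
(a) Mass: 205.4 × 84 = 17,250 g.

(b) Volume: 130,000 US gal × 3.785 L/gal = 492,050 L.
(b) Moles of Ca²⁺: 62,800 g ÷ 147 g/mol = 427.2 mol.
(b) As CaCO₃: 427.2 mol × 100.1 g/mol = 42,760 g.
(b) Rise: 42,760 g / 492,050 L × 1000 = 86.91 mg/L.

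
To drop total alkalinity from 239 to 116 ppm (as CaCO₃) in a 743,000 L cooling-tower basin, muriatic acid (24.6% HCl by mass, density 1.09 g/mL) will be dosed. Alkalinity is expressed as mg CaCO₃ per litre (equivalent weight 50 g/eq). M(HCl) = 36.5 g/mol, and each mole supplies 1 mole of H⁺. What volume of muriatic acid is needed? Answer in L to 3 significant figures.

249 L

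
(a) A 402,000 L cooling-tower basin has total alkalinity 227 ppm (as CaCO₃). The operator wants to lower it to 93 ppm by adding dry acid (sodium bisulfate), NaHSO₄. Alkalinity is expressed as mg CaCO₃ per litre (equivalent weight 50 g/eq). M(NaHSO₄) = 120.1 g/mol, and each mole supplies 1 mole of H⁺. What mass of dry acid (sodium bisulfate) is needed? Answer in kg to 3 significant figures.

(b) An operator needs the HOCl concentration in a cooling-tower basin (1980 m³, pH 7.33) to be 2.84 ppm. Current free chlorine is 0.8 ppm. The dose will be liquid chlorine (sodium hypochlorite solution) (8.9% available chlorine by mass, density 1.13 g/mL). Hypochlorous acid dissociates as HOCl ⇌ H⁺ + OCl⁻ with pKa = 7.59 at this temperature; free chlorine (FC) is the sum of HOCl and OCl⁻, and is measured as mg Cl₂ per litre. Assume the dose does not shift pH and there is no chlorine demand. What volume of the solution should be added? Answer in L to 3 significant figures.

(a) 129 kg; (b) 70.9 L

(a) Alkalinity to neutralize: (227 − 93) = 134 mg/L as CaCO₃ × 402,000 L = 53,870 g as CaCO₃.
(a) Equivalents of H⁺ required: 53,870 ÷ 50 g/eq = 1077 eq = 1077 mol NaHSO₄.
(a) Mass of NaHSO₄: 1077 × 120.1 = 129,400 g.

(b) Volume: 1980 m³ = 1,980,000 L.
(b) [OCl⁻]/[HOCl] = 10^(pH − pKa) = 10^(7.33 − 7.59) = 0.5495; fraction as HOCl = 1/(1 + 0.5495) = 0.6454.
(b) Free chlorine required for 2.84 ppm HOCl: 2.84 / 0.6454 = 4.401 ppm.
(b) FC to add: 4.401 − 0.8 = 3.601 mg/L as Cl₂.
(b) Cl₂ equivalent: 3.601 mg/L × 1,980,000 L = 7129 g.
(b) Product at 8.9% available Cl: 7129 / 0.089 = 80,110 g.
(b) Volume: 80,110 g ÷ 1.13 g/mL = 70,890 mL.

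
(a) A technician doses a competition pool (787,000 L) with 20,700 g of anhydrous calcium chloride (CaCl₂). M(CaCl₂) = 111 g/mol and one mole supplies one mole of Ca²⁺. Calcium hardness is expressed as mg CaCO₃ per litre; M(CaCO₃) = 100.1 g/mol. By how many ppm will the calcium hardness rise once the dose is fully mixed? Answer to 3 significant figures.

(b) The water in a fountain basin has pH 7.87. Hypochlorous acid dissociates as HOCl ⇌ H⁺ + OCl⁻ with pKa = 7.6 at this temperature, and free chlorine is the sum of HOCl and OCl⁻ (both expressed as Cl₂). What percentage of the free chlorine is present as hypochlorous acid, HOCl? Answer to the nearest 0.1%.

(a) Moles of Ca²⁺: 20,700 g ÷ 111 g/mol = 186.5 mol.
(a) As CaCO₃: 186.5 mol × 100.1 g/mol = 18,670 g.
(a) Rise: 18,670 g / 787,000 L × 1000 = 23.72 mg/L.

(b) [OCl⁻]/[HOCl] = 10^(pH − pKa) = 10^(7.87 − 7.6) = 10^0.27 = 1.862.
(b) Fraction as HOCl = 1 / (1 + 1.862) = 0.3494.

(a) 23.7 ppm; (b) 34.9%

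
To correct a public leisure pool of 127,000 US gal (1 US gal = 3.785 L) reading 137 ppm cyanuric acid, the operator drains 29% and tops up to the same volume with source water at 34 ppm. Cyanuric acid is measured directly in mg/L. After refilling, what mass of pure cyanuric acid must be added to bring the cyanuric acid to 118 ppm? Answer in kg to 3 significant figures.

5.23 kg

Volume: 127,000 US gal × 3.785 L/gal = 480,695 L.
After draining 29% and refilling: 137 × 0.71 + 34 × 0.29 = 107.13 ppm.
Deficit to target: 118 − 107.13 = 10.87 mg/L.
Mass: 10.87 mg/L × 480,695 L = 5225 g cyanuric acid.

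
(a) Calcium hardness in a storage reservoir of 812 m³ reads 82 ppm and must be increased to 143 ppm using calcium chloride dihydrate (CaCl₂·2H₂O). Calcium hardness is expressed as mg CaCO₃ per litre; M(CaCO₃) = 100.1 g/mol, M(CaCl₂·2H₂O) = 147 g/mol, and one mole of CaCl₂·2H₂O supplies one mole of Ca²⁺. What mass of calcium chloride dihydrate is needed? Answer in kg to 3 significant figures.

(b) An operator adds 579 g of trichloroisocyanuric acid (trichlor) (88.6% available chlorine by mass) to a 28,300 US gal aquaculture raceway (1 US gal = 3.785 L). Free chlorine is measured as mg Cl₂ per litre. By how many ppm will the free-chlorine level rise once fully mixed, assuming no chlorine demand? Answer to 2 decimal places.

(a) Volume: 812 m³ = 812,000 L.
(a) Hardness to add: (143 − 82) = 61 mg/L as CaCO₃ × 812,000 L = 49,530 g as CaCO₃.
(a) Moles of Ca²⁺ (1 mol Ca²⁺ ≡ 1 mol CaCO₃): 49,530 / 100.1 g/mol = 494.8 mol.
(a) Mass of CaCl₂·2H₂O: 494.8 × 147 = 72,740 g.

(b) Volume: 28,300 US gal × 3.785 L/gal = 107,116 L.
(b) Available chlorine delivered: 579 g × 0.886 = 513 g as Cl₂.
(b) Concentration rise: 513 g / 107,116 L = 4.789 mg/L = 4.79 ppm.

(a) 72.7 kg; (b) 4.79 ppm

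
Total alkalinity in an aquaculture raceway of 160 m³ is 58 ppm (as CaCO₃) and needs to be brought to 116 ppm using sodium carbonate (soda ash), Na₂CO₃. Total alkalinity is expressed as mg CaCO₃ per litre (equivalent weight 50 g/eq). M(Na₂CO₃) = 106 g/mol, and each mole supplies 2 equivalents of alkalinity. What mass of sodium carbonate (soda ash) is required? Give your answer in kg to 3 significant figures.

9.84 kg

Volume: 160 m³ = 160,000 L.
Alkalinity to add: (116 − 58) = 58 mg/L as CaCO₃ × 160,000 L = 9280 g as CaCO₃.
Equivalents: 9280 g ÷ 50 g/eq = 185.6 eq.
Each mole of Na₂CO₃ supplies 2 eq, so 185.6 / 2 = 92.8 mol.
Mass: 92.8 mol × 106 g/mol = 9837 g.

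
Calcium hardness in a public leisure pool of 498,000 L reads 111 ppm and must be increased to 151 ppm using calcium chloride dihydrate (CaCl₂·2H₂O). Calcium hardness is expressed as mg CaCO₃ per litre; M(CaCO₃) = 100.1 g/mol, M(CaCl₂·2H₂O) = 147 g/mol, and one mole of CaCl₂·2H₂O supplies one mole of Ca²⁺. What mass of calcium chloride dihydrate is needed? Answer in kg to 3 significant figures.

29.3 kg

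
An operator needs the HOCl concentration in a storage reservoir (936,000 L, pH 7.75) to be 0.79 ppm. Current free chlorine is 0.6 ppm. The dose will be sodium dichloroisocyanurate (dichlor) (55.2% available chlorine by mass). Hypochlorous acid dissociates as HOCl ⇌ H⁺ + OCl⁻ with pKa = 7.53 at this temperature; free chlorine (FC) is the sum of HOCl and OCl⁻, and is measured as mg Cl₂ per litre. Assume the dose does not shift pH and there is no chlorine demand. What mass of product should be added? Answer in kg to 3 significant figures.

[OCl⁻]/[HOCl] = 10^(pH − pKa) = 10^(7.75 − 7.53) = 1.66; fraction as HOCl = 1/(1 + 1.66) = 0.376.
Free chlorine required for 0.79 ppm HOCl: 0.79 / 0.376 = 2.101 ppm.
FC to add: 2.101 − 0.6 = 1.501 mg/L as Cl₂.
Cl₂ equivalent: 1.501 mg/L × 936,000 L = 1405 g.
Product at 55.2% available Cl: 1405 / 0.552 = 2545 g.

2.55 kg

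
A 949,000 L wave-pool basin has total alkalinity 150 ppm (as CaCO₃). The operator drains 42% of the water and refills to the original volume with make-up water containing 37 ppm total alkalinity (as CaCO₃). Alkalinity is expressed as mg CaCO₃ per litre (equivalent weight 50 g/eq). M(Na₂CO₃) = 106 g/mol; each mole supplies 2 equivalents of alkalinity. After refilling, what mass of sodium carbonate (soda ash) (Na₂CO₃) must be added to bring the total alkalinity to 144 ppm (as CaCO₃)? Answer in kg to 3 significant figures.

After draining 42% and refilling: 150 × 0.58 + 37 × 0.42 = 102.54 ppm.
Deficit to target: 144 − 102.54 = 41.46 mg/L.
As CaCO₃: 41.46 mg/L × 949,000 L = 39,350 g; ÷ 50 g/eq ÷ 2 = 393.5 mol Na₂CO₃.
Mass: 393.5 × 106 = 41,710 g.

41.7 kg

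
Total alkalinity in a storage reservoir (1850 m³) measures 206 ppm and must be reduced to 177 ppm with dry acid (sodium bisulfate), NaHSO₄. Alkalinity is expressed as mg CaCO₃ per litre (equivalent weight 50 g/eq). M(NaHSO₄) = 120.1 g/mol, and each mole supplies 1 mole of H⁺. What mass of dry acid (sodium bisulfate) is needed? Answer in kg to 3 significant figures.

129 kg

Volume: 1850 m³ = 1,850,000 L.
Alkalinity to neutralize: (206 − 177) = 29 mg/L as CaCO₃ × 1,850,000 L = 53,650 g as CaCO₃.
Equivalents of H⁺ required: 53,650 ÷ 50 g/eq = 1073 eq = 1073 mol NaHSO₄.
Mass of NaHSO₄: 1073 × 120.1 = 128,900 g.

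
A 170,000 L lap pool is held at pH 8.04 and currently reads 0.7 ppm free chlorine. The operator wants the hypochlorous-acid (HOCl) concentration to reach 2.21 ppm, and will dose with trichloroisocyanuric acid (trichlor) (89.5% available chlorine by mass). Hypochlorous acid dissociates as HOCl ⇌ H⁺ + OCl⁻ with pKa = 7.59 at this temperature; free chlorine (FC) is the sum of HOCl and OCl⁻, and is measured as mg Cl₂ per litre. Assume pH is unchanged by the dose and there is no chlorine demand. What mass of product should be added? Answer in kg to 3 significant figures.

[OCl⁻]/[HOCl] = 10^(pH − pKa) = 10^(8.04 − 7.59) = 2.818; fraction as HOCl = 1/(1 + 2.818) = 0.2619.
Free chlorine required for 2.21 ppm HOCl: 2.21 / 0.2619 = 8.439 ppm.
FC to add: 8.439 − 0.7 = 7.739 mg/L as Cl₂.
Cl₂ equivalent: 7.739 mg/L × 170,000 L = 1316 g.
Product at 89.5% available Cl: 1316 / 0.895 = 1470 g.

1.47 kg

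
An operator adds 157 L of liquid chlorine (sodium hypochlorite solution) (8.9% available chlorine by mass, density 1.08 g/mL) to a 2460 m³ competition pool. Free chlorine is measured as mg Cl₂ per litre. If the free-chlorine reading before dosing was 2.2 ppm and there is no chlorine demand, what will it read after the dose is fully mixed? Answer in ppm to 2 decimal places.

Volume: 2460 m³ = 2,460,000 L.
Mass of solution: 157 L × 1000 mL/L × 1.08 g/mL = 169,600 g.
Available chlorine delivered: 169,600 g × 0.089 = 15,090 g as Cl₂.
Concentration rise: 15,090 g / 2,460,000 L = 6.134 mg/L = 6.13 ppm.
Final FC: 2.2 + 6.13 = 8.33 ppm.

8.33 ppm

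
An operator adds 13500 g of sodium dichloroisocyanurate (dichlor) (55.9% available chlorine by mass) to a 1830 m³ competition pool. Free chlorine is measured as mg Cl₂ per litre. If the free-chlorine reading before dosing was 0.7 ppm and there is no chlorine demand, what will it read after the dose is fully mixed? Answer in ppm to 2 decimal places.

4.82 ppm

Volume: 1830 m³ = 1,830,000 L.
Available chlorine delivered: 13,500 g × 0.559 = 7547 g as Cl₂.
Concentration rise: 7547 g / 1,830,000 L = 4.124 mg/L = 4.12 ppm.
Final FC: 0.7 + 4.12 = 4.82 ppm.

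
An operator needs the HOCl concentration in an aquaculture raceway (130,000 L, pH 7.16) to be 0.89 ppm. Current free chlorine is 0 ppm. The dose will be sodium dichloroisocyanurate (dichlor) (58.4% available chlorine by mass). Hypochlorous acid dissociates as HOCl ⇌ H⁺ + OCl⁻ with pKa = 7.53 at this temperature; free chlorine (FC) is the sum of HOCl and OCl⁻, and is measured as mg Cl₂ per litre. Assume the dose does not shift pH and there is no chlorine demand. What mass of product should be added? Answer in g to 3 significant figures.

283 g

[OCl⁻]/[HOCl] = 10^(pH − pKa) = 10^(7.16 − 7.53) = 0.4266; fraction as HOCl = 1/(1 + 0.4266) = 0.701.
Free chlorine required for 0.89 ppm HOCl: 0.89 / 0.701 = 1.27 ppm.
FC to add: 1.27 − 0 = 1.27 mg/L as Cl₂.
Cl₂ equivalent: 1.27 mg/L × 130,000 L = 165.1 g.
Product at 58.4% available Cl: 165.1 / 0.584 = 282.6 g.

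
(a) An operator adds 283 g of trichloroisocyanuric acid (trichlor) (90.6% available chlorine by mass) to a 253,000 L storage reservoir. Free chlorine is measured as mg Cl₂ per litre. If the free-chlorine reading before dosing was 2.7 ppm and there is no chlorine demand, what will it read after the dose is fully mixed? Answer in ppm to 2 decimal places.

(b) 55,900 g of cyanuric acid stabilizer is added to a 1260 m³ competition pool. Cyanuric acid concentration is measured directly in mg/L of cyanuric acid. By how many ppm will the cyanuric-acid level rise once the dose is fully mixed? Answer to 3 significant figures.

(a) 3.71 ppm; (b) 44.4 ppm

(a) Available chlorine delivered: 283 g × 0.906 = 256.4 g as Cl₂.
(a) Concentration rise: 256.4 g / 253,000 L = 1.013 mg/L = 1.01 ppm.
(a) Final FC: 2.7 + 1.01 = 3.71 ppm.

(b) Volume: 1260 m³ = 1,260,000 L.
(b) Rise: 55,900 g / 1,260,000 L × 1000 = 44.37 mg/L.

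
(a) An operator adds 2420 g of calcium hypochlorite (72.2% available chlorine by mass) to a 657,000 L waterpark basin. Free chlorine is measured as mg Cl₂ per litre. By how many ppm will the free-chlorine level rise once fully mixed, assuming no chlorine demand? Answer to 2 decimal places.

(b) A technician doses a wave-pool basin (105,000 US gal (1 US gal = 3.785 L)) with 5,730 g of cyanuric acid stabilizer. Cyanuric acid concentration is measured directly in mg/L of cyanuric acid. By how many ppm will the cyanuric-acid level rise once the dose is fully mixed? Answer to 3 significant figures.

(a) 2.66 ppm; (b) 14.4 ppm

(a) Available chlorine delivered: 2420 g × 0.722 = 1747 g as Cl₂.
(a) Concentration rise: 1747 g / 657,000 L = 2.659 mg/L = 2.66 ppm.

(b) Volume: 105,000 US gal × 3.785 L/gal = 397,425 L.
(b) Rise: 5,730 g / 397,425 L × 1000 = 14.42 mg/L.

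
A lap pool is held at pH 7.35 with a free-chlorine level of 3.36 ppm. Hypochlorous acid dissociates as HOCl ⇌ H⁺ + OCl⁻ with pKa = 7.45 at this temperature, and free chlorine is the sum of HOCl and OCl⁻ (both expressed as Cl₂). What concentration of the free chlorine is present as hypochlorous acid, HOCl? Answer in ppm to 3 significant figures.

1.87 ppm

[OCl⁻]/[HOCl] = 10^(pH − pKa) = 10^(7.35 − 7.45) = 10^-0.10 = 0.7943.
Fraction as HOCl = 1 / (1 + 0.7943) = 0.5573.
HOCl = 0.5573 × 3.36 ppm = 1.873 ppm.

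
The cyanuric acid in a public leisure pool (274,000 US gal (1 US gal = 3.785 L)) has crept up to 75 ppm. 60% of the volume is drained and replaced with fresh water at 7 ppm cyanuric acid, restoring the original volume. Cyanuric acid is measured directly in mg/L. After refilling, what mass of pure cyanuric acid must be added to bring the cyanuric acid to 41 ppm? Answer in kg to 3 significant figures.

7.05 kg

Volume: 274,000 US gal × 3.785 L/gal = 1,037,090 L.
After draining 60% and refilling: 75 × 0.40 + 7 × 0.60 = 34.2 ppm.
Deficit to target: 41 − 34.2 = 6.8 mg/L.
Mass: 6.8 mg/L × 1,037,090 L = 7052 g cyanuric acid.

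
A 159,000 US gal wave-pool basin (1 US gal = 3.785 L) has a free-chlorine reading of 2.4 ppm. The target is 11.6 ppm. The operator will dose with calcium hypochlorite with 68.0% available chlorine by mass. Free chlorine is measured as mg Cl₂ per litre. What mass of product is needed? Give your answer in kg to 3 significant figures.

8.14 kg

Volume: 159,000 US gal × 3.785 L/gal = 601,815 L.
Chlorine deficit: 11.6 − 2.4 = 9.2 ppm = 9.2 mg/L as Cl₂.
Cl₂ equivalent needed: 9.2 mg/L × 601,815 L = 5,537,000 mg = 5537 g.
Product at 68.0% available chlorine: 5537 / 0.68 = 8142 g.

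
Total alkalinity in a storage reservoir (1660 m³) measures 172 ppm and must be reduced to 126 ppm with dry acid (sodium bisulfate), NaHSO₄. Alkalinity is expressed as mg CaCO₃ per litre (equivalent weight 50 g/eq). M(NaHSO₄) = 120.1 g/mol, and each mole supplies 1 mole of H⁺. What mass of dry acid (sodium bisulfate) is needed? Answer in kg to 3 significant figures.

Volume: 1660 m³ = 1,660,000 L.
Alkalinity to neutralize: (172 − 126) = 46 mg/L as CaCO₃ × 1,660,000 L = 76,360 g as CaCO₃.
Equivalents of H⁺ required: 76,360 ÷ 50 g/eq = 1527 eq = 1527 mol NaHSO₄.
Mass of NaHSO₄: 1527 × 120.1 = 183,400 g.

183 kg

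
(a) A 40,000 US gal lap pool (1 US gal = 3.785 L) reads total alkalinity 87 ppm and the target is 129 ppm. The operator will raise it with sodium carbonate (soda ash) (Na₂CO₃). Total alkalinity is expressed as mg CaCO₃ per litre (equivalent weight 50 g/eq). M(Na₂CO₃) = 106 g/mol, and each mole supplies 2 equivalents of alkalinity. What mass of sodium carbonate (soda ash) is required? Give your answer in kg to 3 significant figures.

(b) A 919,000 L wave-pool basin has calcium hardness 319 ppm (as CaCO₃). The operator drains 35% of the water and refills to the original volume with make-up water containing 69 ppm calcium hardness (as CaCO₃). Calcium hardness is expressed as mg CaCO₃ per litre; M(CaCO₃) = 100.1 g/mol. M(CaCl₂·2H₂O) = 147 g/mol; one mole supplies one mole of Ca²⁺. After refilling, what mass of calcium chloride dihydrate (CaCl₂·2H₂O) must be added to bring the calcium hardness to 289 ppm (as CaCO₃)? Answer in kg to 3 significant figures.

(a) 6.74 kg; (b) 77.6 kg

(a) Volume: 40,000 US gal × 3.785 L/gal = 151,400 L.
(a) Alkalinity to add: (129 − 87) = 42 mg/L as CaCO₃ × 151,400 L = 6359 g as CaCO₃.
(a) Equivalents: 6359 g ÷ 50 g/eq = 127.2 eq.
(a) Each mole of Na₂CO₃ supplies 2 eq, so 127.2 / 2 = 63.59 mol.
(a) Mass: 63.59 mol × 106 g/mol = 6740 g.

(b) After draining 35% and refilling: 319 × 0.65 + 69 × 0.35 = 231.5 ppm.
(b) Deficit to target: 289 − 231.5 = 57.5 mg/L.
(b) As CaCO₃: 57.5 mg/L × 919,000 L = 52,840 g; ÷ 100.1 = 527.9 mol Ca²⁺.
(b) Mass: 527.9 × 147 = 77,600 g.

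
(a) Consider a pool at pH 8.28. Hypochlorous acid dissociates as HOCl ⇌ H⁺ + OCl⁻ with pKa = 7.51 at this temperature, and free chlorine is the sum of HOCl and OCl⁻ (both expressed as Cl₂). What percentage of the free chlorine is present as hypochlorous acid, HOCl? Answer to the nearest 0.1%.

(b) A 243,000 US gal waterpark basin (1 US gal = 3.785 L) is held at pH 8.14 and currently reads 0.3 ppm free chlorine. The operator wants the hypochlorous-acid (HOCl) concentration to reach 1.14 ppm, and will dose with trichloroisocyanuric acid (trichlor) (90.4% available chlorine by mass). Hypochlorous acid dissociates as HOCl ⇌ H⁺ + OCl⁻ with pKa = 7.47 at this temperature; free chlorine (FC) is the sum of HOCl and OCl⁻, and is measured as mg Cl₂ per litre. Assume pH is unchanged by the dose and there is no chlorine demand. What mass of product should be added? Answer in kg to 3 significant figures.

(a) 14.5%; (b) 6.28 kg

(a) [OCl⁻]/[HOCl] = 10^(pH − pKa) = 10^(8.28 − 7.51) = 10^0.77 = 5.888.
(a) Fraction as HOCl = 1 / (1 + 5.888) = 0.1452.

(b) Volume: 243,000 US gal × 3.785 L/gal = 919,755 L.
(b) [OCl⁻]/[HOCl] = 10^(pH − pKa) = 10^(8.14 − 7.47) = 4.677; fraction as HOCl = 1/(1 + 4.677) = 0.1761.
(b) Free chlorine required for 1.14 ppm HOCl: 1.14 / 0.1761 = 6.472 ppm.
(b) FC to add: 6.472 − 0.3 = 6.172 mg/L as Cl₂.
(b) Cl₂ equivalent: 6.172 mg/L × 919,755 L = 5677 g.
(b) Product at 90.4% available Cl: 5677 / 0.904 = 6280 g.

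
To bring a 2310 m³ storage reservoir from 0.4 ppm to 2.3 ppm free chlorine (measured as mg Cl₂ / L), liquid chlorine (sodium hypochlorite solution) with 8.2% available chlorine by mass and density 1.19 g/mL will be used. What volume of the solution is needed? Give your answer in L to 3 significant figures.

Volume: 2310 m³ = 2,310,000 L.
Chlorine deficit: 2.3 − 0.4 = 1.9 ppm = 1.9 mg/L as Cl₂.
Cl₂ equivalent needed: 1.9 mg/L × 2,310,000 L = 4,389,000 mg = 4389 g.
Product at 8.2% available chlorine: 4389 / 0.082 = 53,520 g.
Volume at density 1.19 g/mL: 53,520 g ÷ 1.19 g/mL = 44,980 mL.

45.0 L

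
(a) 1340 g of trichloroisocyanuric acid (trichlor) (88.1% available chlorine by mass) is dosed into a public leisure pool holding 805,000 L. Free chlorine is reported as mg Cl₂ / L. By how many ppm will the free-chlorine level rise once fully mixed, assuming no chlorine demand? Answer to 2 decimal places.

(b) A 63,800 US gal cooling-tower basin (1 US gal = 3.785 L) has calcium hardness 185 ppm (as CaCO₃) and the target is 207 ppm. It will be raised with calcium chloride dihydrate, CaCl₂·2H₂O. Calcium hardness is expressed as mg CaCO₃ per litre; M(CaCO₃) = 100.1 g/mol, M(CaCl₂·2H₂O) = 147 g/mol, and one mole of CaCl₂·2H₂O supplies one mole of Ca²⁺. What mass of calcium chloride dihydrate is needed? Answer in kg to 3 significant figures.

(a) Available chlorine delivered: 1340 g × 0.881 = 1181 g as Cl₂.
(a) Concentration rise: 1181 g / 805,000 L = 1.467 mg/L = 1.47 ppm.

(b) Volume: 63,800 US gal × 3.785 L/gal = 241,483 L.
(b) Hardness to add: (207 − 185) = 22 mg/L as CaCO₃ × 241,483 L = 5313 g as CaCO₃.
(b) Moles of Ca²⁺ (1 mol Ca²⁺ ≡ 1 mol CaCO₃): 5313 / 100.1 g/mol = 53.07 mol.
(b) Mass of CaCl₂·2H₂O: 53.07 × 147 = 7802 g.

(a) 1.47 ppm; (b) 7.80 kg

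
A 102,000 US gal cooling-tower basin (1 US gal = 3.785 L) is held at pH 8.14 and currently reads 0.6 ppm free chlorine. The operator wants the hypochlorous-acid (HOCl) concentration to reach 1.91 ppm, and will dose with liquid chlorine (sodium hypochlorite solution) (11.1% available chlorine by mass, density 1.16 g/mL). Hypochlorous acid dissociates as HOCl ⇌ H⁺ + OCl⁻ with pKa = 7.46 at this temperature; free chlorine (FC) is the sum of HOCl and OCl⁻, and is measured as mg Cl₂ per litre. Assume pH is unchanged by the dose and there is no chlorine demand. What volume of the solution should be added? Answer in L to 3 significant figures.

Volume: 102,000 US gal × 3.785 L/gal = 386,070 L.
[OCl⁻]/[HOCl] = 10^(pH − pKa) = 10^(8.14 − 7.46) = 4.786; fraction as HOCl = 1/(1 + 4.786) = 0.1728.
Free chlorine required for 1.91 ppm HOCl: 1.91 / 0.1728 = 11.05 ppm.
FC to add: 11.05 − 0.6 = 10.45 mg/L as Cl₂.
Cl₂ equivalent: 10.45 mg/L × 386,070 L = 4035 g.
Product at 11.1% available Cl: 4035 / 0.111 = 36,350 g.
Volume: 36,350 g ÷ 1.16 g/mL = 31,340 mL.

31.3 L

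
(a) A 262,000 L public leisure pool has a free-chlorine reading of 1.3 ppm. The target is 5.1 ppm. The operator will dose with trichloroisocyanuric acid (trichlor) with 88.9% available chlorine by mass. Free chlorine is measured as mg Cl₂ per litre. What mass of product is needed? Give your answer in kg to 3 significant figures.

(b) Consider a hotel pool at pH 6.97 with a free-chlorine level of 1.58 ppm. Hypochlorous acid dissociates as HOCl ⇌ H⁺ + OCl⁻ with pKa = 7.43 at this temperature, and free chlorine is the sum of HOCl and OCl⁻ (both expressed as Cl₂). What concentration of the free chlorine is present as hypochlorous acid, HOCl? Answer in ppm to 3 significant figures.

(a) 1.12 kg; (b) 1.17 ppm

(a) Chlorine deficit: 5.1 − 1.3 = 3.8 ppm = 3.8 mg/L as Cl₂.
(a) Cl₂ equivalent needed: 3.8 mg/L × 262,000 L = 995,600 mg = 995.6 g.
(a) Product at 88.9% available chlorine: 995.6 / 0.889 = 1120 g.

(b) [OCl⁻]/[HOCl] = 10^(pH − pKa) = 10^(6.97 − 7.43) = 10^-0.46 = 0.3467.
(b) Fraction as HOCl = 1 / (1 + 0.3467) = 0.7425.
(b) HOCl = 0.7425 × 1.58 ppm = 1.173 ppm.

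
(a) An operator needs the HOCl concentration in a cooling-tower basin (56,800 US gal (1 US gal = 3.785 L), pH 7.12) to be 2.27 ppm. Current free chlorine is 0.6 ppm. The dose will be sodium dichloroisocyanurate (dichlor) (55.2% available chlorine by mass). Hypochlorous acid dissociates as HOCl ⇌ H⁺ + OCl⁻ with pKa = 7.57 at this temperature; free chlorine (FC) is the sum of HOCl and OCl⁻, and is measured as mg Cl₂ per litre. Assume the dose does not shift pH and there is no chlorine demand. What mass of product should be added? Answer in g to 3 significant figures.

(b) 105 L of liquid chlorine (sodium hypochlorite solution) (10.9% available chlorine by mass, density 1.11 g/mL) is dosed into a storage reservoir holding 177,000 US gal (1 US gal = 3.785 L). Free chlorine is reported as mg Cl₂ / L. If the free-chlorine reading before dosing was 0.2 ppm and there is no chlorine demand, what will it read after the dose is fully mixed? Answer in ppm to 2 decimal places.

(a) 964 g; (b) 19.16 ppm

(a) Volume: 56,800 US gal × 3.785 L/gal = 214,988 L.
(a) [OCl⁻]/[HOCl] = 10^(pH − pKa) = 10^(7.12 − 7.57) = 0.3548; fraction as HOCl = 1/(1 + 0.3548) = 0.7381.
(a) Free chlorine required for 2.27 ppm HOCl: 2.27 / 0.7381 = 3.075 ppm.
(a) FC to add: 3.075 − 0.6 = 2.475 mg/L as Cl₂.
(a) Cl₂ equivalent: 2.475 mg/L × 214,988 L = 532.2 g.
(a) Product at 55.2% available Cl: 532.2 / 0.552 = 964.1 g.

(b) Volume: 177,000 US gal × 3.785 L/gal = 669,945 L.
(b) Mass of solution: 105 L × 1000 mL/L × 1.11 g/mL = 116,600 g.
(b) Available chlorine delivered: 116,600 g × 0.109 = 12,700 g as Cl₂.
(b) Concentration rise: 12,700 g / 669,945 L = 18.96 mg/L = 18.96 ppm.
(b) Final FC: 0.2 + 18.96 = 19.16 ppm.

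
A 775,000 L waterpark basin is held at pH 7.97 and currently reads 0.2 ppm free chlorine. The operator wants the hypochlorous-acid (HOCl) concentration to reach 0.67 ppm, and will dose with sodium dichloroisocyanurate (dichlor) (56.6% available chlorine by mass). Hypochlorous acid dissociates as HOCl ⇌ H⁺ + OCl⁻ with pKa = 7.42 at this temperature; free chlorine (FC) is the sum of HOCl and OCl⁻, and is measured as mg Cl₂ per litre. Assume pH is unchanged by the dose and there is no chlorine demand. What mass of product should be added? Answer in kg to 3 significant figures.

[OCl⁻]/[HOCl] = 10^(pH − pKa) = 10^(7.97 − 7.42) = 3.548; fraction as HOCl = 1/(1 + 3.548) = 0.2199.
Free chlorine required for 0.67 ppm HOCl: 0.67 / 0.2199 = 3.047 ppm.
FC to add: 3.047 − 0.2 = 2.847 mg/L as Cl₂.
Cl₂ equivalent: 2.847 mg/L × 775,000 L = 2207 g.
Product at 56.6% available Cl: 2207 / 0.566 = 3899 g.

3.90 kg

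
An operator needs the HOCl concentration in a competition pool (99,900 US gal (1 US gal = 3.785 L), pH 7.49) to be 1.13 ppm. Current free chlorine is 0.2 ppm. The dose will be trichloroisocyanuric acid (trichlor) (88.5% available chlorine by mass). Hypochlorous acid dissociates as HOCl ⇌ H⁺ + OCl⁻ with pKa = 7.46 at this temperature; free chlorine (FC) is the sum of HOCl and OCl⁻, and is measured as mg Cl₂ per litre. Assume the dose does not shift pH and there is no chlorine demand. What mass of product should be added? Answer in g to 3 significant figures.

915 g

Volume: 99,900 US gal × 3.785 L/gal = 378,122 L.
[OCl⁻]/[HOCl] = 10^(pH − pKa) = 10^(7.49 − 7.46) = 1.072; fraction as HOCl = 1/(1 + 1.072) = 0.4827.
Free chlorine required for 1.13 ppm HOCl: 1.13 / 0.4827 = 2.341 ppm.
FC to add: 2.341 − 0.2 = 2.141 mg/L as Cl₂.
Cl₂ equivalent: 2.141 mg/L × 378,122 L = 809.5 g.
Product at 88.5% available Cl: 809.5 / 0.885 = 914.7 g.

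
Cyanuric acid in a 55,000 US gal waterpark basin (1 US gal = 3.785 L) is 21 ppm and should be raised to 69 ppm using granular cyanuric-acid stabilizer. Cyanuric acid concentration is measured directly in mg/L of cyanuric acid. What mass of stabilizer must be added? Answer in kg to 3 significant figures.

Volume: 55,000 US gal × 3.785 L/gal = 208,175 L.
CYA to add: (69 − 21) = 48 mg/L × 208,175 L = 9992 g cyanuric acid.

9.99 kg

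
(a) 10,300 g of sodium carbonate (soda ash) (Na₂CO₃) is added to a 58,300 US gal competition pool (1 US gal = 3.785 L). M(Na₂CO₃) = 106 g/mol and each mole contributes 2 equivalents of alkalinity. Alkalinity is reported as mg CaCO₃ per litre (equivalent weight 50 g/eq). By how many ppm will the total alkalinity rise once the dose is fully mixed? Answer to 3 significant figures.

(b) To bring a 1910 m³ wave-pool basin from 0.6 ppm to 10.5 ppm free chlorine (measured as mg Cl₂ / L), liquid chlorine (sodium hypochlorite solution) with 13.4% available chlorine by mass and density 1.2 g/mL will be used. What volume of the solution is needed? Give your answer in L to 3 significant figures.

(a) 44.0 ppm; (b) 118 L

(a) Volume: 58,300 US gal × 3.785 L/gal = 220,666 L.
(a) Moles of Na₂CO₃: 10,300 g ÷ 106 g/mol = 97.17 mol → 194.3 eq of alkalinity.
(a) As CaCO₃: 194.3 eq × 50 g/eq = 9717 g.
(a) Rise: 9717 g / 220,666 L × 1000 = 44.03 mg/L.

(b) Volume: 1910 m³ = 1,910,000 L.
(b) Chlorine deficit: 10.5 − 0.6 = 9.9 ppm = 9.9 mg/L as Cl₂.
(b) Cl₂ equivalent needed: 9.9 mg/L × 1,910,000 L = 18,910,000 mg = 18,910 g.
(b) Product at 13.4% available chlorine: 18,910 / 0.134 = 141,100 g.
(b) Volume at density 1.2 g/mL: 141,100 g ÷ 1.2 g/mL = 117,600 mL.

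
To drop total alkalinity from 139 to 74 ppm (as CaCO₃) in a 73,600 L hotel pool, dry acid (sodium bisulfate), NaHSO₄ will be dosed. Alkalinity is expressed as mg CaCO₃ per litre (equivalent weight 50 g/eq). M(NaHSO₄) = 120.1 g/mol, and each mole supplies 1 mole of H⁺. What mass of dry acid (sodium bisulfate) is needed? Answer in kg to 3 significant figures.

11.5 kg

Alkalinity to neutralize: (139 − 74) = 65 mg/L as CaCO₃ × 73,600 L = 4784 g as CaCO₃.
Equivalents of H⁺ required: 4784 ÷ 50 g/eq = 95.68 eq = 95.68 mol NaHSO₄.
Mass of NaHSO₄: 95.68 × 120.1 = 11,490 g.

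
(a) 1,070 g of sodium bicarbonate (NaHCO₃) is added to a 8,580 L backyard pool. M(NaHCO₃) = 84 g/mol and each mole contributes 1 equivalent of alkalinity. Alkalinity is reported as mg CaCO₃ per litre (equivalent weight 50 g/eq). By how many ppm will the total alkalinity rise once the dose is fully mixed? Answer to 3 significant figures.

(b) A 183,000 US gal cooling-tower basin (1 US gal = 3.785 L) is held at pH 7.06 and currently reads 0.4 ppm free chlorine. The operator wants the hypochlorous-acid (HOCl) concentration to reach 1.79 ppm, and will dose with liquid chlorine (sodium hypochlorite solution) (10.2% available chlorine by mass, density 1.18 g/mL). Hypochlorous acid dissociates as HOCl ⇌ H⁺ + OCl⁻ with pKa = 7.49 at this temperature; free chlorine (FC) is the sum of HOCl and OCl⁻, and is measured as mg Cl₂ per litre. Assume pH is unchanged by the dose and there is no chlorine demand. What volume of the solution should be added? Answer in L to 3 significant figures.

(a) Moles of NaHCO₃: 1,070 g ÷ 84 g/mol = 12.74 mol → 12.74 eq of alkalinity.
(a) As CaCO₃: 12.74 eq × 50 g/eq = 636.9 g.
(a) Rise: 636.9 g / 8,580 L × 1000 = 74.23 mg/L.

(b) Volume: 183,000 US gal × 3.785 L/gal = 692,655 L.
(b) [OCl⁻]/[HOCl] = 10^(pH − pKa) = 10^(7.06 − 7.49) = 0.3715; fraction as HOCl = 1/(1 + 0.3715) = 0.7291.
(b) Free chlorine required for 1.79 ppm HOCl: 1.79 / 0.7291 = 2.455 ppm.
(b) FC to add: 2.455 − 0.4 = 2.055 mg/L as Cl₂.
(b) Cl₂ equivalent: 2.055 mg/L × 692,655 L = 1423 g.
(b) Product at 10.2% available Cl: 1423 / 0.102 = 13,960 g.
(b) Volume: 13,960 g ÷ 1.18 g/mL = 11,830 mL.

(a) 74.2 ppm; (b) 11.8 L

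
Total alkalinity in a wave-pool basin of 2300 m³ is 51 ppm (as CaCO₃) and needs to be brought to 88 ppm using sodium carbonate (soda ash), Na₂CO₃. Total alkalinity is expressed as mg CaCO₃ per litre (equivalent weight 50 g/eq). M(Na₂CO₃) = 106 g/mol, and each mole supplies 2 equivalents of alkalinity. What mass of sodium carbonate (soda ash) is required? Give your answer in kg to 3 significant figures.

Volume: 2300 m³ = 2,300,000 L.
Alkalinity to add: (88 − 51) = 37 mg/L as CaCO₃ × 2,300,000 L = 85,100 g as CaCO₃.
Equivalents: 85,100 g ÷ 50 g/eq = 1702 eq.
Each mole of Na₂CO₃ supplies 2 eq, so 1702 / 2 = 851 mol.
Mass: 851 mol × 106 g/mol = 90,210 g.

90.2 kg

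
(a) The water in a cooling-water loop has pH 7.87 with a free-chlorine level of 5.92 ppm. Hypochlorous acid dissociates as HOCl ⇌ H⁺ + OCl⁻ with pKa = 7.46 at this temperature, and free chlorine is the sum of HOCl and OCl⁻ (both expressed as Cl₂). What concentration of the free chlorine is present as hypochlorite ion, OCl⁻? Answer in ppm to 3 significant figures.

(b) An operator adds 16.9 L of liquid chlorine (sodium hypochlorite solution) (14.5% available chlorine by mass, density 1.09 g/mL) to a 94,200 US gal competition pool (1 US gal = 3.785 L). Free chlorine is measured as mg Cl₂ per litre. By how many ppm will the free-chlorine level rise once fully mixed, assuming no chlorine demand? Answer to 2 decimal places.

(a) [OCl⁻]/[HOCl] = 10^(pH − pKa) = 10^(7.87 − 7.46) = 10^0.41 = 2.57.
(a) Fraction as HOCl = 1 / (1 + 2.57) = 0.2801.
(a) OCl⁻ = (1 − 0.2801) × 5.92 ppm = 4.262 ppm.

(b) Volume: 94,200 US gal × 3.785 L/gal = 356,547 L.
(b) Mass of solution: 16.9 L × 1000 mL/L × 1.09 g/mL = 18,420 g.
(b) Available chlorine delivered: 18,420 g × 0.145 = 2671 g as Cl₂.
(b) Concentration rise: 2671 g / 356,547 L = 7.491 mg/L = 7.49 ppm.

(a) 4.26 ppm; (b) 7.49 ppm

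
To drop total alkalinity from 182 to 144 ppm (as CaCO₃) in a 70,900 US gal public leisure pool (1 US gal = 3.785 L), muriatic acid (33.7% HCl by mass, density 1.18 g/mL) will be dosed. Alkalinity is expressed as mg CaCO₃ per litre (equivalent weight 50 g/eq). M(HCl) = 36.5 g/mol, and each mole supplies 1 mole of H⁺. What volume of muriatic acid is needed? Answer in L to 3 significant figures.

Volume: 70,900 US gal × 3.785 L/gal = 268,356 L.
Alkalinity to neutralize: (182 − 144) = 38 mg/L as CaCO₃ × 268,356 L = 10,200 g as CaCO₃.
Equivalents of H⁺ required: 10,200 ÷ 50 g/eq = 204 eq = 204 mol HCl.
Mass of HCl: 204 × 36.5 = 7444 g.
Mass of 33.7% solution: 7444 / 0.337 = 22,090 g.
Volume: 22,090 g ÷ 1.18 g/mL = 18,720 mL.

18.7 L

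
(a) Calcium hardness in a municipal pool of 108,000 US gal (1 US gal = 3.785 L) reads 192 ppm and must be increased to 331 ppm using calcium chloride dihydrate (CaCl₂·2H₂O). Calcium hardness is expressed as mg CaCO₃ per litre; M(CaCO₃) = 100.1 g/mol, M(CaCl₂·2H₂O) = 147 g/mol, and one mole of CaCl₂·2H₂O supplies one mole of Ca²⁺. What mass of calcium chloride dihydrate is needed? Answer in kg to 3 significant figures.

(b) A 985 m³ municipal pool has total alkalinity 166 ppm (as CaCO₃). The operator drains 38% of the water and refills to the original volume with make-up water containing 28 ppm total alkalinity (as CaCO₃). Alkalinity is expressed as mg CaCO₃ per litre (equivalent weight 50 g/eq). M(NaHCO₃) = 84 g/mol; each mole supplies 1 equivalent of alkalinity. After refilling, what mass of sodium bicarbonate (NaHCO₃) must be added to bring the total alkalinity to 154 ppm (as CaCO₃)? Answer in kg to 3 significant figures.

(a) Volume: 108,000 US gal × 3.785 L/gal = 408,780 L.
(a) Hardness to add: (331 − 192) = 139 mg/L as CaCO₃ × 408,780 L = 56,820 g as CaCO₃.
(a) Moles of Ca²⁺ (1 mol Ca²⁺ ≡ 1 mol CaCO₃): 56,820 / 100.1 g/mol = 567.6 mol.
(a) Mass of CaCl₂·2H₂O: 567.6 × 147 = 83,440 g.

(b) Volume: 985 m³ = 985,000 L.
(b) After draining 38% and refilling: 166 × 0.62 + 28 × 0.38 = 113.56 ppm.
(b) Deficit to target: 154 − 113.56 = 40.44 mg/L.
(b) As CaCO₃: 40.44 mg/L × 985,000 L = 39,830 g; ÷ 50 g/eq ÷ 1 = 796.7 mol NaHCO₃.
(b) Mass: 796.7 × 84 = 66,920 g.

(a) 83.4 kg; (b) 66.9 kg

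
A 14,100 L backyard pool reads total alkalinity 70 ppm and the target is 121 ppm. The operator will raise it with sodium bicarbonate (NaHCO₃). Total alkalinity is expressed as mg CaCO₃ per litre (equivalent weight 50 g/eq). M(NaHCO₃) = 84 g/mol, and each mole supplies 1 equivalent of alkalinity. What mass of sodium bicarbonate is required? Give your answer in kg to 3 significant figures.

1.21 kg

Alkalinity to add: (121 − 70) = 51 mg/L as CaCO₃ × 14,100 L = 719.1 g as CaCO₃.
Equivalents: 719.1 g ÷ 50 g/eq = 14.38 eq.
NaHCO₃ supplies 1 eq per mole → 14.38 mol.
Mass: 14.38 mol × 84 g/mol = 1208 g.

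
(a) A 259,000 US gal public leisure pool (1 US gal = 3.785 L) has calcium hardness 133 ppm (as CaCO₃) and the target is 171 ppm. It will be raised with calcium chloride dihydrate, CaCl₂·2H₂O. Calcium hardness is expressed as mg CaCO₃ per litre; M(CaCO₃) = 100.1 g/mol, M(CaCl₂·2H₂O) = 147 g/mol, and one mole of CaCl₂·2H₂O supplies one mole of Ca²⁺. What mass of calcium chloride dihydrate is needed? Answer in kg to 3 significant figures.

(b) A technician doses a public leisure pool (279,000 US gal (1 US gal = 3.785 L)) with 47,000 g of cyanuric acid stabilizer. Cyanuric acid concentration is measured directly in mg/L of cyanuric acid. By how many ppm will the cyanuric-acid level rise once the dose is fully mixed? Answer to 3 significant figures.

(a) 54.7 kg; (b) 44.5 ppm

(a) Volume: 259,000 US gal × 3.785 L/gal = 980,315 L.
(a) Hardness to add: (171 − 133) = 38 mg/L as CaCO₃ × 980,315 L = 37,250 g as CaCO₃.
(a) Moles of Ca²⁺ (1 mol Ca²⁺ ≡ 1 mol CaCO₃): 37,250 / 100.1 g/mol = 372.1 mol.
(a) Mass of CaCl₂·2H₂O: 372.1 × 147 = 54,710 g.

(b) Volume: 279,000 US gal × 3.785 L/gal = 1,056,015 L.
(b) Rise: 47,000 g / 1,056,015 L × 1000 = 44.51 mg/L.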